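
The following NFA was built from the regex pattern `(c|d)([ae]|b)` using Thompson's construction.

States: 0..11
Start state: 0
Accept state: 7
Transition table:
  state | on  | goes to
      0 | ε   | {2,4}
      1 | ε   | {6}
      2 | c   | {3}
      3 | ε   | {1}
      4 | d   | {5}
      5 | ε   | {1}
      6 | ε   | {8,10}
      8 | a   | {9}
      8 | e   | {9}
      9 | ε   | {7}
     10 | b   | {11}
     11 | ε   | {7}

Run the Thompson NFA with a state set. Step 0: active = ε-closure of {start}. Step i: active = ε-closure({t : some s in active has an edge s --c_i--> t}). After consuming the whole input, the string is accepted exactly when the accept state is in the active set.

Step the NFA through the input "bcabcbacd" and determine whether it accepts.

initial (ε-close {0}): {0,2,4}
'b' @ 1: {}  — dead — no transitions
rest 'cabcbacd' ignored (set empty)
end set {} — state 7 not in

Answer: REJECT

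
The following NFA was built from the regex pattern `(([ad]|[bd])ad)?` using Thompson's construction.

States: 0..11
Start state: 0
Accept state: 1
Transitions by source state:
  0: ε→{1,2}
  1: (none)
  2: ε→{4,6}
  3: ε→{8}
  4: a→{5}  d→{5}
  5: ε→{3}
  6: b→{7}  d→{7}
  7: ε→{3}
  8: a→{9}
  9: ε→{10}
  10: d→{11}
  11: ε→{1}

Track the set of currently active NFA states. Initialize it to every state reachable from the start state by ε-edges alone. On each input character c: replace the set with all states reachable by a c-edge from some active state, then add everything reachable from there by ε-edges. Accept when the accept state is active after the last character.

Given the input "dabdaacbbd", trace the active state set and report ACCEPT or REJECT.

start: ε-closure({0}) = {0,1,2,4,6}
'd' @ 1: {3,5,7,8}
'a' @ 2: {9,10}
'b' @ 3: {}  — dead — no transitions
rest 'daacbbd' ignored (set empty)
after full input: {}  (accept=1 not in)

Answer: REJECT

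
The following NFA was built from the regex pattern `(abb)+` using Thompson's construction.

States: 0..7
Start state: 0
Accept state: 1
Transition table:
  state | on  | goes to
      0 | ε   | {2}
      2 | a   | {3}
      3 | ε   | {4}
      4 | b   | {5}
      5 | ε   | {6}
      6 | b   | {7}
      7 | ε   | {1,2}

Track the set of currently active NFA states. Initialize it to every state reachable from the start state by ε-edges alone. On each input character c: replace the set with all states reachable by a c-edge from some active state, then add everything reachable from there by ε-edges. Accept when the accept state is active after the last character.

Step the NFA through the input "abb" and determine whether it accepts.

Answer: ACCEPT

Derivation:
S₀ = ε-closure({0}) = {0,2}
'a' @ 1: {3,4}
'b' @ 2: {5,6}
'b' @ 3: {1,2,7}  [accepting]
final: {1,2,7}; accept 1 in set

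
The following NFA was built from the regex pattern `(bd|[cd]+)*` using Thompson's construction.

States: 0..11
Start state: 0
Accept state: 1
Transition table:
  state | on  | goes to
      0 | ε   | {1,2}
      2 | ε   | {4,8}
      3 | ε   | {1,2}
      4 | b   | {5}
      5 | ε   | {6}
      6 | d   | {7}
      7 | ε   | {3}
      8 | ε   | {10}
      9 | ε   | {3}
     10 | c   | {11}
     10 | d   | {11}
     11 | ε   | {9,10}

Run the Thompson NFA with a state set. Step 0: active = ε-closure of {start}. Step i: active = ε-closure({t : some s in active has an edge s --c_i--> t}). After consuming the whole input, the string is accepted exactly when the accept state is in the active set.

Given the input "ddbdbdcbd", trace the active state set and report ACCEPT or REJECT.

S₀ = ε-closure({0}) = {0,1,2,4,8,10}
'd' @ 1: {1,2,3,4,8,9,10,11}  ✓accept
'd' @ 2: {1,2,3,4,8,9,10,11}  ✓accept
'b' @ 3: {5,6}
'd' @ 4: {1,2,3,4,7,8,10}  ✓accept
'b' @ 5: {5,6}
'd' @ 6: {1,2,3,4,7,8,10}  ✓accept
'c' @ 7: {1,2,3,4,8,9,10,11}  ✓accept
'b' @ 8: {5,6}
'd' @ 9: {1,2,3,4,7,8,10}  ✓accept
final: {1,2,3,4,7,8,10}; accept 1 in set

Answer: ACCEPT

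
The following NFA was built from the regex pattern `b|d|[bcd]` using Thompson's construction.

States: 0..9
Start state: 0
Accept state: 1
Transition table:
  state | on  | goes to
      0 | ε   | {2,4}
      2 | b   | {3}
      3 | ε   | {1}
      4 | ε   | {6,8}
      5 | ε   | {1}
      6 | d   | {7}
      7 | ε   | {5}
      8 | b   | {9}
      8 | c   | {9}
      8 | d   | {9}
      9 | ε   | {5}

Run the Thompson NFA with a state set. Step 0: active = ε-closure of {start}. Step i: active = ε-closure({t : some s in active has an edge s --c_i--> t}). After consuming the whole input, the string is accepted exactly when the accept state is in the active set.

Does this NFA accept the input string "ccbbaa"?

initial (ε-close {0}): {0,2,4,6,8}
'c' @ 1: {1,5,9}  (accept∈set)
'c' @ 2: {}  — dead — no transitions
rest 'bbaa' ignored (set empty)
final: {}; accept 1 not in set

Answer: REJECT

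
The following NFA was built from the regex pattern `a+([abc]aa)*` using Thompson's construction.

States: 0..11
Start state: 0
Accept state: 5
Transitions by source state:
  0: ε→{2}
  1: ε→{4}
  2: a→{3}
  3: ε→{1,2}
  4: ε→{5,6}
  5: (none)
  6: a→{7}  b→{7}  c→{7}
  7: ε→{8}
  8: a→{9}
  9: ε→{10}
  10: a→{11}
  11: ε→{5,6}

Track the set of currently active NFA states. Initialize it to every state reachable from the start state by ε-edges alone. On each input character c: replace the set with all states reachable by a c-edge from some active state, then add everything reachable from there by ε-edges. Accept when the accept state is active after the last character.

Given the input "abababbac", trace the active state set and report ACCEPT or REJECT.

Answer: REJECT

Derivation:
initial (ε-close {0}): {0,2}
'a' @ 1: {1,2,3,4,5,6}  (accept∈set)
'b' @ 2: {7,8}
'a' @ 3: {9,10}
'b' @ 4: {}  — dead — no transitions
rest 'abbac' ignored (set empty)
final: {}; accept 5 not in set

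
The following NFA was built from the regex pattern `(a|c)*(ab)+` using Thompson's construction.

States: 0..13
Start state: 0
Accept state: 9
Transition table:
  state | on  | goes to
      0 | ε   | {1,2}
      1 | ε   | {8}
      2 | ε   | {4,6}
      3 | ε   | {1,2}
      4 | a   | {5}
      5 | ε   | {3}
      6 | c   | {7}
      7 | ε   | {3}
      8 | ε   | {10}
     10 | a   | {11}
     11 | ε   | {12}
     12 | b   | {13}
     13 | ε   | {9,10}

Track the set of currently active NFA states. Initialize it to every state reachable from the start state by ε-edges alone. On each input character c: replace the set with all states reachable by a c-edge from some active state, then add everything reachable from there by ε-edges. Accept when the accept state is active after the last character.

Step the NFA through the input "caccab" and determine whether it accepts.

Answer: ACCEPT

Derivation:
initial (ε-close {0}): {0,1,2,4,6,8,10}
'c' @ 1: {1,2,3,4,6,7,8,10}
'a' @ 2: {1,2,3,4,5,6,8,10,11,12}
'c' @ 3: {1,2,3,4,6,7,8,10}
'c' @ 4: {1,2,3,4,6,7,8,10}
'a' @ 5: {1,2,3,4,5,6,8,10,11,12}
'b' @ 6: {9,10,13}  [accepting]
after full input: {9,10,13}  (accept=9 in)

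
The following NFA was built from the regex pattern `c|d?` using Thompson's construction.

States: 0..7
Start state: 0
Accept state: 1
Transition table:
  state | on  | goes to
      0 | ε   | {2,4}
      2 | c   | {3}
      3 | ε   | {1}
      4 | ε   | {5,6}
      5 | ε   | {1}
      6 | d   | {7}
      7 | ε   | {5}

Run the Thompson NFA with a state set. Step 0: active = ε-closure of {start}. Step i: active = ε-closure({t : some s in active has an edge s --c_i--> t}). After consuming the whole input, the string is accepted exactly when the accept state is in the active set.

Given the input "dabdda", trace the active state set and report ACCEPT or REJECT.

Answer: REJECT

Steps:
S₀ = ε-closure({0}) = {0,1,2,4,5,6}
'd' @ 1: {1,5,7}  ✓accept
'a' @ 2: {}  — no active states
rest 'bdda' ignored (set empty)
final: {}; accept 1 not in set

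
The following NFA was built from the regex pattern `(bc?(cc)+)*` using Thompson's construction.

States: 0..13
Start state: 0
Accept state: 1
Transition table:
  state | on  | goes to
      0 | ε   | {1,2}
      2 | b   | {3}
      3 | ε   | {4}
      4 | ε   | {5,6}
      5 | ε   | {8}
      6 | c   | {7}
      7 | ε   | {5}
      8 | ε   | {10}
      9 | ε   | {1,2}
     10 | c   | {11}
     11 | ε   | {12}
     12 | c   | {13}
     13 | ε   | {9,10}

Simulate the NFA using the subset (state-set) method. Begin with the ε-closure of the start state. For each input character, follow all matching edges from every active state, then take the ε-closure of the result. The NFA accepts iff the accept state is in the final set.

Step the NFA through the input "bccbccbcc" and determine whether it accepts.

Answer: ACCEPT

Trace:
S₀ = ε-closure({0}) = {0,1,2}
'b' @ 1: {3,4,5,6,8,10}
'c' @ 2: {5,7,8,10,11,12}
'c' @ 3: {1,2,9,10,11,12,13}  (accept∈set)
'b' @ 4: {3,4,5,6,8,10}
'c' @ 5: {5,7,8,10,11,12}
'c' @ 6: {1,2,9,10,11,12,13}  (accept∈set)
'b' @ 7: {3,4,5,6,8,10}
'c' @ 8: {5,7,8,10,11,12}
'c' @ 9: {1,2,9,10,11,12,13}  (accept∈set)
end set {1,2,9,10,11,12,13} — state 1 in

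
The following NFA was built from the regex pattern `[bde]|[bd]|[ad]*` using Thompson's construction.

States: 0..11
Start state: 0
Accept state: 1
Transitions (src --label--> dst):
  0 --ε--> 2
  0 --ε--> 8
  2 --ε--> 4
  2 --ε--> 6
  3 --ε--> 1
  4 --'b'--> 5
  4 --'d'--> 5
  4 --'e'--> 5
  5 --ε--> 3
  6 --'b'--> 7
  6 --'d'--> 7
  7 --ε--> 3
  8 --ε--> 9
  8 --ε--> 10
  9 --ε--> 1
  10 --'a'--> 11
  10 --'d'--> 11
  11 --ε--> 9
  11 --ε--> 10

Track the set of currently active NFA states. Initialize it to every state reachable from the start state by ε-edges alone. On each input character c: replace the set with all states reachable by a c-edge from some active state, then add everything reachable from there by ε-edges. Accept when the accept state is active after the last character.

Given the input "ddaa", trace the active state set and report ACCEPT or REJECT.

Answer: ACCEPT

Derivation:
S₀ = ε-closure({0}) = {0,1,2,4,6,8,9,10}
'd' @ 1: {1,3,5,7,9,10,11}  [accepting]
'd' @ 2: {1,9,10,11}  [accepting]
'a' @ 3: {1,9,10,11}  [accepting]
'a' @ 4: {1,9,10,11}  [accepting]
end set {1,9,10,11} — state 1 in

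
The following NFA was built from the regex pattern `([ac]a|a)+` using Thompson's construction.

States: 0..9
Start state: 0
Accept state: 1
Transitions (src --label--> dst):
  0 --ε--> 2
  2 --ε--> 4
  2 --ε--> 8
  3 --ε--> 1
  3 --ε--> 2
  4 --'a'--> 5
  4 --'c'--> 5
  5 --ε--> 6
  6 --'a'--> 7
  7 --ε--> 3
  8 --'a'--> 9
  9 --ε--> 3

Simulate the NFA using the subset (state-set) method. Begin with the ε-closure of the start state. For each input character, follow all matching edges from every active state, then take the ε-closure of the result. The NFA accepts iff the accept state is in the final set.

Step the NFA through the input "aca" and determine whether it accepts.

Answer: ACCEPT

Derivation:
S₀ = ε-closure({0}) = {0,2,4,8}
'a' @ 1: {1,2,3,4,5,6,8,9}  (accept∈set)
'c' @ 2: {5,6}
'a' @ 3: {1,2,3,4,7,8}  (accept∈set)
final: {1,2,3,4,7,8}; accept 1 in set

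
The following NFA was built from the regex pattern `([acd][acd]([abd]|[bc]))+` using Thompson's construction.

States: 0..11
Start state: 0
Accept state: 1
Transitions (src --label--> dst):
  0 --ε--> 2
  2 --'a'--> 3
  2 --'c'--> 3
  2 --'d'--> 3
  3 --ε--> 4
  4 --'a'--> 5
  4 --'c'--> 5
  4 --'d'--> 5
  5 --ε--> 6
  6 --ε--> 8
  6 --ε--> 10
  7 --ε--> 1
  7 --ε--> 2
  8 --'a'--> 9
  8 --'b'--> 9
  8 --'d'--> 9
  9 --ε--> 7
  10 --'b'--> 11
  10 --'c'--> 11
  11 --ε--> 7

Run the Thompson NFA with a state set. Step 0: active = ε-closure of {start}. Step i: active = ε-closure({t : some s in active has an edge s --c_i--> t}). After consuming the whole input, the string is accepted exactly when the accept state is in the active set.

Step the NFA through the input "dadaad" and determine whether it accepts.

S₀ = ε-closure({0}) = {0,2}
'd' @ 1: {3,4}
'a' @ 2: {5,6,8,10}
'd' @ 3: {1,2,7,9}  (accept∈set)
'a' @ 4: {3,4}
'a' @ 5: {5,6,8,10}
'd' @ 6: {1,2,7,9}  (accept∈set)
end set {1,2,7,9} — state 1 in

Answer: ACCEPT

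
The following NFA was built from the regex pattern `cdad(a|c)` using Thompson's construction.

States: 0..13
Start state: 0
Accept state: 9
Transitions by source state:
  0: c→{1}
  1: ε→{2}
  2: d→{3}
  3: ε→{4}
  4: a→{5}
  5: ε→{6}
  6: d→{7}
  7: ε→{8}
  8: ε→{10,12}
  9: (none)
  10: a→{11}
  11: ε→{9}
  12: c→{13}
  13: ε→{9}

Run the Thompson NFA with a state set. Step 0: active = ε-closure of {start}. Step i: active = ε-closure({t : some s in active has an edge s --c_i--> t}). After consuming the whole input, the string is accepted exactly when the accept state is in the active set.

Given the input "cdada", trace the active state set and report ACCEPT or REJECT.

Answer: ACCEPT

Derivation:
initial (ε-close {0}): {0}
'c' @ 1: {1,2}
'd' @ 2: {3,4}
'a' @ 3: {5,6}
'd' @ 4: {7,8,10,12}
'a' @ 5: {9,11}  ✓accept
after full input: {9,11}  (accept=9 in)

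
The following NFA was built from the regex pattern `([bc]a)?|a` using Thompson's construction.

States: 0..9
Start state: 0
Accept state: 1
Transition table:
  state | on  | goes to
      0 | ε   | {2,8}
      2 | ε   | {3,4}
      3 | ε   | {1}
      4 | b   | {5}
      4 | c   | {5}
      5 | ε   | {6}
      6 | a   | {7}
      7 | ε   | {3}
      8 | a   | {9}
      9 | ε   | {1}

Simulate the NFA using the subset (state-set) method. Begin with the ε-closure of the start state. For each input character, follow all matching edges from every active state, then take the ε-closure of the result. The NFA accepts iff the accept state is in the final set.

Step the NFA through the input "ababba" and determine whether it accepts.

initial (ε-close {0}): {0,1,2,3,4,8}
'a' @ 1: {1,9}  ✓accept
'b' @ 2: {}  — no active states
rest 'abba' ignored (set empty)
after full input: {}  (accept=1 not in)

Answer: REJECT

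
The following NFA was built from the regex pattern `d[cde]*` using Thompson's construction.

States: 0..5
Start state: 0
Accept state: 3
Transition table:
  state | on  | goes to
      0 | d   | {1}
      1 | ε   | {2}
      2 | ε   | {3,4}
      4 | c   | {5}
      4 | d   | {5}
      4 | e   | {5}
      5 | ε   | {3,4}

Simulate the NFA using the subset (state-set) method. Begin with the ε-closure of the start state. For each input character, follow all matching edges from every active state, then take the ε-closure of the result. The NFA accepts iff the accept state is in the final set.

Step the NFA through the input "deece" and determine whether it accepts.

Answer: ACCEPT

Trace:
initial (ε-close {0}): {0}
'd' @ 1: {1,2,3,4}  [accepting]
'e' @ 2: {3,4,5}  [accepting]
'e' @ 3: {3,4,5}  [accepting]
'c' @ 4: {3,4,5}  [accepting]
'e' @ 5: {3,4,5}  [accepting]
final: {3,4,5}; accept 3 in set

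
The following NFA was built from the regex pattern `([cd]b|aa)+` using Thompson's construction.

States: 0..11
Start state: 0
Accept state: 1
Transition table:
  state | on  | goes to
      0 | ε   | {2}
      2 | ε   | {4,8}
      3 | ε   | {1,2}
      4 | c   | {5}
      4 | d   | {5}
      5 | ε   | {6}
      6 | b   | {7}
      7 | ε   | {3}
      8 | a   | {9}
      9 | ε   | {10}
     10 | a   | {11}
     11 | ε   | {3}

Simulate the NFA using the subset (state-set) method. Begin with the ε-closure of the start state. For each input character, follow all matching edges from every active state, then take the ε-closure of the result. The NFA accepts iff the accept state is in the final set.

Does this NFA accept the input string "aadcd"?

Answer: REJECT

Derivation:
initial (ε-close {0}): {0,2,4,8}
'a' @ 1: {9,10}
'a' @ 2: {1,2,3,4,8,11}  ✓accept
'd' @ 3: {5,6}
'c' @ 4: {}  — dead — no transitions
rest 'd' ignored (set empty)
after full input: {}  (accept=1 not in)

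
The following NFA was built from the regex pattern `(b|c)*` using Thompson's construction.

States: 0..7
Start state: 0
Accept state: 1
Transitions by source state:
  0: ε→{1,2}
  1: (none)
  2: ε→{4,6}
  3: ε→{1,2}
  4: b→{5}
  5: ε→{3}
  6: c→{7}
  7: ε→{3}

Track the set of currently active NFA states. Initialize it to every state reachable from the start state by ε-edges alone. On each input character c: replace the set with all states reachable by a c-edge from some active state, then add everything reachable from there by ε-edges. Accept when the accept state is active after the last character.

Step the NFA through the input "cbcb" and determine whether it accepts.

Answer: ACCEPT

Derivation:
initial (ε-close {0}): {0,1,2,4,6}
'c' @ 1: {1,2,3,4,6,7}  ✓accept
'b' @ 2: {1,2,3,4,5,6}  ✓accept
'c' @ 3: {1,2,3,4,6,7}  ✓accept
'b' @ 4: {1,2,3,4,5,6}  ✓accept
final: {1,2,3,4,5,6}; accept 1 in set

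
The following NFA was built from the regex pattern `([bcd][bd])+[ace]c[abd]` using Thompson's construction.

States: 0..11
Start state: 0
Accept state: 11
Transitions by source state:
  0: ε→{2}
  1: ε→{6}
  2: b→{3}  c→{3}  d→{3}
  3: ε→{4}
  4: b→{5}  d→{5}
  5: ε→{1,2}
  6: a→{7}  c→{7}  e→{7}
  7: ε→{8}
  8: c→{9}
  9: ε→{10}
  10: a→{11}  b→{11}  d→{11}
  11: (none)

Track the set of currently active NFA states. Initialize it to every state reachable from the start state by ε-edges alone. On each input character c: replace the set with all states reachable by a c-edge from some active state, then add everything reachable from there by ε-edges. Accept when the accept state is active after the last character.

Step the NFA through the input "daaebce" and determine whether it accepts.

Answer: REJECT

Derivation:
start: ε-closure({0}) = {0,2}
'd' @ 1: {3,4}
'a' @ 2: {}  — dead — no transitions
rest 'aebce' ignored (set empty)
after full input: {}  (accept=11 not in)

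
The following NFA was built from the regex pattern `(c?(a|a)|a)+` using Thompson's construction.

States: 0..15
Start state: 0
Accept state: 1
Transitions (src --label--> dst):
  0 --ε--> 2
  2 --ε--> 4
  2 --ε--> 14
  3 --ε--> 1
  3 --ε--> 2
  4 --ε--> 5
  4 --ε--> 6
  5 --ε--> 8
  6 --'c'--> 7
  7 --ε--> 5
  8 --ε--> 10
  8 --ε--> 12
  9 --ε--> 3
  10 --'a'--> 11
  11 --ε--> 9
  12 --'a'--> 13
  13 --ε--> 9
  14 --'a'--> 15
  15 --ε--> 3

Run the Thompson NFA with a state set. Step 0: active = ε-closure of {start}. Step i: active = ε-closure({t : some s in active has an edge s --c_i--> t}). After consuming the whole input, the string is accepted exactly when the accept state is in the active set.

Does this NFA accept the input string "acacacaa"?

start: ε-closure({0}) = {0,2,4,5,6,8,10,12,14}
'a' @ 1: {1,2,3,4,5,6,8,9,10,11,12,13,14,15}  [accepting]
'c' @ 2: {5,7,8,10,12}
'a' @ 3: {1,2,3,4,5,6,8,9,10,11,12,13,14}  [accepting]
'c' @ 4: {5,7,8,10,12}
'a' @ 5: {1,2,3,4,5,6,8,9,10,11,12,13,14}  [accepting]
'c' @ 6: {5,7,8,10,12}
'a' @ 7: {1,2,3,4,5,6,8,9,10,11,12,13,14}  [accepting]
'a' @ 8: {1,2,3,4,5,6,8,9,10,11,12,13,14,15}  [accepting]
final: {1,2,3,4,5,6,8,9,10,11,12,13,14,15}; accept 1 in set

Answer: ACCEPT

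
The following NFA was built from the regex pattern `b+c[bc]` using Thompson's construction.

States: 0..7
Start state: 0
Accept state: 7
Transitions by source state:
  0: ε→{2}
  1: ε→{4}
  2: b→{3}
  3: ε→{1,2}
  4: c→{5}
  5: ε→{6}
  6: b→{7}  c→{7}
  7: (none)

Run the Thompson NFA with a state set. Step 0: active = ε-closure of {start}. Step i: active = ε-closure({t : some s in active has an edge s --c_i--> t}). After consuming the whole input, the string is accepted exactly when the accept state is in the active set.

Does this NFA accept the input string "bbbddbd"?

S₀ = ε-closure({0}) = {0,2}
'b' @ 1: {1,2,3,4}
'b' @ 2: {1,2,3,4}
'b' @ 3: {1,2,3,4}
'd' @ 4: {}  — no active states
rest 'dbd' ignored (set empty)
final: {}; accept 7 not in set

Answer: REJECT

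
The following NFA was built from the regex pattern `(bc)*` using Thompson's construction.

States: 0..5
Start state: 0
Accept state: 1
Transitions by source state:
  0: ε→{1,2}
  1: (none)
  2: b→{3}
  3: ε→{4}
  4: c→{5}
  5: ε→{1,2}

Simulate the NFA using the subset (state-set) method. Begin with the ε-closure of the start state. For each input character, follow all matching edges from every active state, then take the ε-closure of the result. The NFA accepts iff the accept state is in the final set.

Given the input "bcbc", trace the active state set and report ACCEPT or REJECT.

initial (ε-close {0}): {0,1,2}
'b' @ 1: {3,4}
'c' @ 2: {1,2,5}  [accepting]
'b' @ 3: {3,4}
'c' @ 4: {1,2,5}  [accepting]
final: {1,2,5}; accept 1 in set

Answer: ACCEPT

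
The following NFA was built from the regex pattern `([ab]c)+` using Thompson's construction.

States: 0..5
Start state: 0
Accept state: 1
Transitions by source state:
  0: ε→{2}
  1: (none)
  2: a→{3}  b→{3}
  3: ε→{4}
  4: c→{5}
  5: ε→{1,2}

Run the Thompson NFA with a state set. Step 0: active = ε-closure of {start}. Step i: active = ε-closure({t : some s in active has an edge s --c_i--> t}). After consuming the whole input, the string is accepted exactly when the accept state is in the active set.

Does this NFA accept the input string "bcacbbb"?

Answer: REJECT

Trace:
initial (ε-close {0}): {0,2}
'b' @ 1: {3,4}
'c' @ 2: {1,2,5}  (accept∈set)
'a' @ 3: {3,4}
'c' @ 4: {1,2,5}  (accept∈set)
'b' @ 5: {3,4}
'b' @ 6: {}  — state set empty
rest 'b' ignored (set empty)
end set {} — state 1 not in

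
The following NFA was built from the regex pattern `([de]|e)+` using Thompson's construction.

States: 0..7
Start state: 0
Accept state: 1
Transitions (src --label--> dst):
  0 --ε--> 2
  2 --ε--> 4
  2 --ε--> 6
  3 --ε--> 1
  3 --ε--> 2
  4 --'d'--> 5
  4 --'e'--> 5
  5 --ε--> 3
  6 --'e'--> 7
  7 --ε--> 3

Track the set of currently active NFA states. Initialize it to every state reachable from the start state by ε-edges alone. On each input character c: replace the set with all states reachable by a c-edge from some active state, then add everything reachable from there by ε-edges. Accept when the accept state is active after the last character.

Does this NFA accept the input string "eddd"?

S₀ = ε-closure({0}) = {0,2,4,6}
'e' @ 1: {1,2,3,4,5,6,7}  (accept∈set)
'd' @ 2: {1,2,3,4,5,6}  (accept∈set)
'd' @ 3: {1,2,3,4,5,6}  (accept∈set)
'd' @ 4: {1,2,3,4,5,6}  (accept∈set)
after full input: {1,2,3,4,5,6}  (accept=1 in)

Answer: ACCEPT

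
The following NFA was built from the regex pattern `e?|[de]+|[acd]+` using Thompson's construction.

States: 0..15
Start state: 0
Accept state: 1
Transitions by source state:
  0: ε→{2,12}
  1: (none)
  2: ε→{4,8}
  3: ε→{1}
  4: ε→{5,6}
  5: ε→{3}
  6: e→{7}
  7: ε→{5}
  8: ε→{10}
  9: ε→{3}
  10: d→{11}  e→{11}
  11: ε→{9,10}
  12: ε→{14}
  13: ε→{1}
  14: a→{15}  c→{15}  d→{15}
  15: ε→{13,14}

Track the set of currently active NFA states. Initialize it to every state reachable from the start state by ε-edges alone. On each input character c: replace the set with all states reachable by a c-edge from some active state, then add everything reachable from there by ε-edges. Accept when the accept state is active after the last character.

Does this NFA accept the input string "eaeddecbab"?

S₀ = ε-closure({0}) = {0,1,2,3,4,5,6,8,10,12,14}
'e' @ 1: {1,3,5,7,9,10,11}  [accepting]
'a' @ 2: {}  — state set empty
rest 'eddecbab' ignored (set empty)
end set {} — state 1 not in

Answer: REJECT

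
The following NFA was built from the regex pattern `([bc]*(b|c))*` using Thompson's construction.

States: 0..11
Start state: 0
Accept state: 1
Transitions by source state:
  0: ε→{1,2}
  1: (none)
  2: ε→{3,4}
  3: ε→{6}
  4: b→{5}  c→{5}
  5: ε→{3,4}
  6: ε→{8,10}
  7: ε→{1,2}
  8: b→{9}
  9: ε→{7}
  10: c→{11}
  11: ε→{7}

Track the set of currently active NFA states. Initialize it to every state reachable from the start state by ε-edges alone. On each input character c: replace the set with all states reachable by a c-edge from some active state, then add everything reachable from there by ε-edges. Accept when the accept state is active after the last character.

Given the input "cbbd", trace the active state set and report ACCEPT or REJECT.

initial (ε-close {0}): {0,1,2,3,4,6,8,10}
'c' @ 1: {1,2,3,4,5,6,7,8,10,11}  [accepting]
'b' @ 2: {1,2,3,4,5,6,7,8,9,10}  [accepting]
'b' @ 3: {1,2,3,4,5,6,7,8,9,10}  [accepting]
'd' @ 4: {}  — state set empty
after full input: {}  (accept=1 not in)

Answer: REJECT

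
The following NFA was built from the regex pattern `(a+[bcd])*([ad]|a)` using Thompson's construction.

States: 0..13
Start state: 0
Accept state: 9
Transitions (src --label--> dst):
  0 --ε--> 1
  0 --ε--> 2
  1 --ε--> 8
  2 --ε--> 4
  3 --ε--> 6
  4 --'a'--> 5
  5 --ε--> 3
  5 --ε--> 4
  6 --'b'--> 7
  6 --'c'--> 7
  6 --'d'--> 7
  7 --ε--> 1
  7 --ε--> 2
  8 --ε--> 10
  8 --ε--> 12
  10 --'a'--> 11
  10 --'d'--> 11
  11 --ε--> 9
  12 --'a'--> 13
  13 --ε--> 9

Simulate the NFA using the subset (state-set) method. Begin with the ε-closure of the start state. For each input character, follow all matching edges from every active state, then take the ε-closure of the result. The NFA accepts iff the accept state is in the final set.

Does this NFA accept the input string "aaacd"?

S₀ = ε-closure({0}) = {0,1,2,4,8,10,12}
'a' @ 1: {3,4,5,6,9,11,13}  [accepting]
'a' @ 2: {3,4,5,6}
'a' @ 3: {3,4,5,6}
'c' @ 4: {1,2,4,7,8,10,12}
'd' @ 5: {9,11}  [accepting]
after full input: {9,11}  (accept=9 in)

Answer: ACCEPT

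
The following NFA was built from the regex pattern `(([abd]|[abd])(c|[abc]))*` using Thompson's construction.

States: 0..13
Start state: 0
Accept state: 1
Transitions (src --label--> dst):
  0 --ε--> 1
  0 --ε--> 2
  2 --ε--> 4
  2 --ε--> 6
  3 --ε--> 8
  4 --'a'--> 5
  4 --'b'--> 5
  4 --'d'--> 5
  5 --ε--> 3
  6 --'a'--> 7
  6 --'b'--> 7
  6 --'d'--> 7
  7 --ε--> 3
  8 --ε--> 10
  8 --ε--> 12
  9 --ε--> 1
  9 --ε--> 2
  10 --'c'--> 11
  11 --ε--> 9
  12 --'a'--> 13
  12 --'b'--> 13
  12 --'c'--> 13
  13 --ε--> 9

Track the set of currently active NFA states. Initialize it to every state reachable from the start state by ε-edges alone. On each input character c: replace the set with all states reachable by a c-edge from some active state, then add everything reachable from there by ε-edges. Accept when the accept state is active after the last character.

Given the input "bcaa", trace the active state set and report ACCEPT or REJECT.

Answer: ACCEPT

Derivation:
start: ε-closure({0}) = {0,1,2,4,6}
'b' @ 1: {3,5,7,8,10,12}
'c' @ 2: {1,2,4,6,9,11,13}  [accepting]
'a' @ 3: {3,5,7,8,10,12}
'a' @ 4: {1,2,4,6,9,13}  [accepting]
final: {1,2,4,6,9,13}; accept 1 in set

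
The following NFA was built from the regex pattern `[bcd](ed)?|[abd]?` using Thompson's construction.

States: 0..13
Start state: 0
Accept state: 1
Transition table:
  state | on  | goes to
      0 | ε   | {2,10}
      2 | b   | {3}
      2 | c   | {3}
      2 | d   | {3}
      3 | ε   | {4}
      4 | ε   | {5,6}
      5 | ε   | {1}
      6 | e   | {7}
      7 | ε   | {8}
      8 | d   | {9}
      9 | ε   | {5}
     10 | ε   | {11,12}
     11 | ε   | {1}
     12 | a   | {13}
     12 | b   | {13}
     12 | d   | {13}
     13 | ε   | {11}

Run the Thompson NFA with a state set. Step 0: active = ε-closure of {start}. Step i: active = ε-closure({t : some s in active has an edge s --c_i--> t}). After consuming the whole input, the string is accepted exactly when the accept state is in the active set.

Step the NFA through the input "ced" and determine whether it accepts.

Answer: ACCEPT

Steps:
S₀ = ε-closure({0}) = {0,1,2,10,11,12}
'c' @ 1: {1,3,4,5,6}  ✓accept
'e' @ 2: {7,8}
'd' @ 3: {1,5,9}  ✓accept
end set {1,5,9} — state 1 in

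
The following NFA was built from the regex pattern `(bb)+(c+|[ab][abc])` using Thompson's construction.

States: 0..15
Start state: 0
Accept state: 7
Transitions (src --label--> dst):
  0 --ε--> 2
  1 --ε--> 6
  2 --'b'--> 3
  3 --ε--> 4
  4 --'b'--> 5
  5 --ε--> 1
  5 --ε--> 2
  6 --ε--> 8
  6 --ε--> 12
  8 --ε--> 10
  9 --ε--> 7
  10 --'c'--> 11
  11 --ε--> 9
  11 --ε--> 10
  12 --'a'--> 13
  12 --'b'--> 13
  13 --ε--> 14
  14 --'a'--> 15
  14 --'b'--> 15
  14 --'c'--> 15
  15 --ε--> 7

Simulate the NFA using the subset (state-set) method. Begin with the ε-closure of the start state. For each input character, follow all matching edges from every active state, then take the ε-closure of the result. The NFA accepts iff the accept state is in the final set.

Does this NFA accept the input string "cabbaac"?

Answer: REJECT

Derivation:
S₀ = ε-closure({0}) = {0,2}
'c' @ 1: {}  — dead — no transitions
rest 'abbaac' ignored (set empty)
end set {} — state 7 not in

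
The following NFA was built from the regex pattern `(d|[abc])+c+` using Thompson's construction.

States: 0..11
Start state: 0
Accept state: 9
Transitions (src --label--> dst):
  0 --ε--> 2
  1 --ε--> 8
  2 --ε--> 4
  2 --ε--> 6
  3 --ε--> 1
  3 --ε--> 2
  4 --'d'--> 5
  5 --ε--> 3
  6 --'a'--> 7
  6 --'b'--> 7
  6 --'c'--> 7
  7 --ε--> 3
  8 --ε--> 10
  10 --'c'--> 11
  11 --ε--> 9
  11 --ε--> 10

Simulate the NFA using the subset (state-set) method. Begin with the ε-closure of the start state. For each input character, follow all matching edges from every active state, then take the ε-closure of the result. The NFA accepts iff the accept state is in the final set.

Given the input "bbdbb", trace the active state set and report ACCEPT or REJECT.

Answer: REJECT

Steps:
start: ε-closure({0}) = {0,2,4,6}
'b' @ 1: {1,2,3,4,6,7,8,10}
'b' @ 2: {1,2,3,4,6,7,8,10}
'd' @ 3: {1,2,3,4,5,6,8,10}
'b' @ 4: {1,2,3,4,6,7,8,10}
'b' @ 5: {1,2,3,4,6,7,8,10}
after full input: {1,2,3,4,6,7,8,10}  (accept=9 not in)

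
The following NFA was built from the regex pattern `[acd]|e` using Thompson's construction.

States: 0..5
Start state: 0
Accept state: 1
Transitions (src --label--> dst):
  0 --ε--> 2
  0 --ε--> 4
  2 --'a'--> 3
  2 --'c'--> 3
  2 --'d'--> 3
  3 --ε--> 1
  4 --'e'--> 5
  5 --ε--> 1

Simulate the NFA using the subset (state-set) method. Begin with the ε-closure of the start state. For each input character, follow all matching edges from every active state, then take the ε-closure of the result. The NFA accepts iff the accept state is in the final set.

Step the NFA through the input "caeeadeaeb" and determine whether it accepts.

initial (ε-close {0}): {0,2,4}
'c' @ 1: {1,3}  [accepting]
'a' @ 2: {}  — dead — no transitions
rest 'eeadeaeb' ignored (set empty)
final: {}; accept 1 not in set

Answer: REJECT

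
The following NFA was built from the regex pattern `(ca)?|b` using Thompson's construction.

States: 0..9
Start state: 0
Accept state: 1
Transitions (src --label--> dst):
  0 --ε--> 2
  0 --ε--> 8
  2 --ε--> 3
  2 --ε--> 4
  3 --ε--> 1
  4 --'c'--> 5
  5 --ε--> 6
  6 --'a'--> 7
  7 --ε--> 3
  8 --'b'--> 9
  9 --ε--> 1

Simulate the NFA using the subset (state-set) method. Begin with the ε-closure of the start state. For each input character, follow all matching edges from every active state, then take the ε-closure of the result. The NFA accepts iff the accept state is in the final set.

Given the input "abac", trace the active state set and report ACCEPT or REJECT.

S₀ = ε-closure({0}) = {0,1,2,3,4,8}
'a' @ 1: {}  — dead — no transitions
rest 'bac' ignored (set empty)
after full input: {}  (accept=1 not in)

Answer: REJECT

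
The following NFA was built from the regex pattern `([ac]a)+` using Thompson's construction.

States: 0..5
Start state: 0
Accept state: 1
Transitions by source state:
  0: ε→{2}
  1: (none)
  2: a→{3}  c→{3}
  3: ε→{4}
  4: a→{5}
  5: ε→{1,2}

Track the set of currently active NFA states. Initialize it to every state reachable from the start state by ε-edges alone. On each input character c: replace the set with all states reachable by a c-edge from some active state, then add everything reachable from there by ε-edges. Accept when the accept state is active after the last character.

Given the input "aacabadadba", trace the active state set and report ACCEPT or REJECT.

start: ε-closure({0}) = {0,2}
'a' @ 1: {3,4}
'a' @ 2: {1,2,5}  ✓accept
'c' @ 3: {3,4}
'a' @ 4: {1,2,5}  ✓accept
'b' @ 5: {}  — no active states
rest 'adadba' ignored (set empty)
end set {} — state 1 not in

Answer: REJECT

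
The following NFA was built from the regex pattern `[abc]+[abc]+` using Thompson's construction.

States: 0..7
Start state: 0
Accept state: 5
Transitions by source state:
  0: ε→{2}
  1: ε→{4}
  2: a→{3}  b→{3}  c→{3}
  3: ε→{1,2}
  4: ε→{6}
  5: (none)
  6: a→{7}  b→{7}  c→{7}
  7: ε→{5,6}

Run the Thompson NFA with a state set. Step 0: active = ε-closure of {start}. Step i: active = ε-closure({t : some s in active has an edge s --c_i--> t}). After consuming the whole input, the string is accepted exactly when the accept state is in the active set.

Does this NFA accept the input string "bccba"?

initial (ε-close {0}): {0,2}
'b' @ 1: {1,2,3,4,6}
'c' @ 2: {1,2,3,4,5,6,7}  [accepting]
'c' @ 3: {1,2,3,4,5,6,7}  [accepting]
'b' @ 4: {1,2,3,4,5,6,7}  [accepting]
'a' @ 5: {1,2,3,4,5,6,7}  [accepting]
after full input: {1,2,3,4,5,6,7}  (accept=5 in)

Answer: ACCEPT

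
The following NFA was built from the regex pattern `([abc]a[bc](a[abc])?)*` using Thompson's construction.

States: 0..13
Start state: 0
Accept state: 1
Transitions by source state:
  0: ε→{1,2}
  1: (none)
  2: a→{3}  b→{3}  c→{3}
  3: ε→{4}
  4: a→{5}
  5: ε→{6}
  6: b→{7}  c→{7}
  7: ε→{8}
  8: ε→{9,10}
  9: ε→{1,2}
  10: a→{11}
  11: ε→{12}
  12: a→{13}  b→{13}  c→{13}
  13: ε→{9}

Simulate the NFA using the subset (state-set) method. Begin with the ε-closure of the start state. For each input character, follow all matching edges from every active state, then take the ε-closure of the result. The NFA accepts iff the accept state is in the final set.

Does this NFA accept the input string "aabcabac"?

Answer: ACCEPT

Trace:
S₀ = ε-closure({0}) = {0,1,2}
'a' @ 1: {3,4}
'a' @ 2: {5,6}
'b' @ 3: {1,2,7,8,9,10}  ✓accept
'c' @ 4: {3,4}
'a' @ 5: {5,6}
'b' @ 6: {1,2,7,8,9,10}  ✓accept
'a' @ 7: {3,4,11,12}
'c' @ 8: {1,2,9,13}  ✓accept
end set {1,2,9,13} — state 1 in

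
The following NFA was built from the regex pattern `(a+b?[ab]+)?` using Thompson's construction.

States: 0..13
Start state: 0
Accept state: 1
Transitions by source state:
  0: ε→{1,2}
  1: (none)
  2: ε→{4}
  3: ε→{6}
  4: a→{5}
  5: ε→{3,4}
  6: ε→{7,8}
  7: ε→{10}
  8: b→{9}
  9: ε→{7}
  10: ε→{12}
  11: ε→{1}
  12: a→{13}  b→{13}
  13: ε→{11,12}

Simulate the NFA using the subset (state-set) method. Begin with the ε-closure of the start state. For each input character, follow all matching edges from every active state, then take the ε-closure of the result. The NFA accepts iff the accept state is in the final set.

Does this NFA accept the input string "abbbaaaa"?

Answer: ACCEPT

Derivation:
S₀ = ε-closure({0}) = {0,1,2,4}
'a' @ 1: {3,4,5,6,7,8,10,12}
'b' @ 2: {1,7,9,10,11,12,13}  ✓accept
'b' @ 3: {1,11,12,13}  ✓accept
'b' @ 4: {1,11,12,13}  ✓accept
'a' @ 5: {1,11,12,13}  ✓accept
'a' @ 6: {1,11,12,13}  ✓accept
'a' @ 7: {1,11,12,13}  ✓accept
'a' @ 8: {1,11,12,13}  ✓accept
after full input: {1,11,12,13}  (accept=1 in)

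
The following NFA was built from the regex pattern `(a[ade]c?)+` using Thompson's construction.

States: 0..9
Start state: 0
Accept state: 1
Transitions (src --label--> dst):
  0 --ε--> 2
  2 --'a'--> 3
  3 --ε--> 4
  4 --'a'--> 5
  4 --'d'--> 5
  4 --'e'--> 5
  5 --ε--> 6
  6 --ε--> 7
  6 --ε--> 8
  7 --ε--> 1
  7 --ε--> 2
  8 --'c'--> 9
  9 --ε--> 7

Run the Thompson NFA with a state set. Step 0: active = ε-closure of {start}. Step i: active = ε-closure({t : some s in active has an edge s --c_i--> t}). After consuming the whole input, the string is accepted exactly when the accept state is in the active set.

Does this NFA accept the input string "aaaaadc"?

Answer: ACCEPT

Steps:
S₀ = ε-closure({0}) = {0,2}
'a' @ 1: {3,4}
'a' @ 2: {1,2,5,6,7,8}  [accepting]
'a' @ 3: {3,4}
'a' @ 4: {1,2,5,6,7,8}  [accepting]
'a' @ 5: {3,4}
'd' @ 6: {1,2,5,6,7,8}  [accepting]
'c' @ 7: {1,2,7,9}  [accepting]
end set {1,2,7,9} — state 1 in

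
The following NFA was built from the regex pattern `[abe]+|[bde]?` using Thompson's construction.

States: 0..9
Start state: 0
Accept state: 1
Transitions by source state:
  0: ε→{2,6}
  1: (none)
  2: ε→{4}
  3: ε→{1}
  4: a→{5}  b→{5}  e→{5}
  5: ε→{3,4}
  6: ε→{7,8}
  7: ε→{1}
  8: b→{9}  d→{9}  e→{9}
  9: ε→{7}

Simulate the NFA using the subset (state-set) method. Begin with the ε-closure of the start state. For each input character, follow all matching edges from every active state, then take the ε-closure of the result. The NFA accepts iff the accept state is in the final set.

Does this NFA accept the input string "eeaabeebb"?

Answer: ACCEPT

Steps:
initial (ε-close {0}): {0,1,2,4,6,7,8}
'e' @ 1: {1,3,4,5,7,9}  [accepting]
'e' @ 2: {1,3,4,5}  [accepting]
'a' @ 3: {1,3,4,5}  [accepting]
'a' @ 4: {1,3,4,5}  [accepting]
'b' @ 5: {1,3,4,5}  [accepting]
'e' @ 6: {1,3,4,5}  [accepting]
'e' @ 7: {1,3,4,5}  [accepting]
'b' @ 8: {1,3,4,5}  [accepting]
'b' @ 9: {1,3,4,5}  [accepting]
final: {1,3,4,5}; accept 1 in set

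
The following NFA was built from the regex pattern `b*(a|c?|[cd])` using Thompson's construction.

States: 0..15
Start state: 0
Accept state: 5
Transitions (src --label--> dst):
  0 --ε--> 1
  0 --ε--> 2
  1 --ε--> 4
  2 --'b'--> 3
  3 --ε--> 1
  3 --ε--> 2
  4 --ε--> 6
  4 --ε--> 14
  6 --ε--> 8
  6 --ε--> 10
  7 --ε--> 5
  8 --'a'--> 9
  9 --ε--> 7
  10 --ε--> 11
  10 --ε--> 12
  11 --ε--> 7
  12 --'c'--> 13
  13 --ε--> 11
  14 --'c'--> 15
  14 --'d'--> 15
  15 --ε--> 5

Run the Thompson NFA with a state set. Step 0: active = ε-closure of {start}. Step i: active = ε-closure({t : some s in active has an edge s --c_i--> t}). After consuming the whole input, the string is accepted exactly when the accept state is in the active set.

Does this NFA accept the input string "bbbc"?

initial (ε-close {0}): {0,1,2,4,5,6,7,8,10,11,12,14}
'b' @ 1: {1,2,3,4,5,6,7,8,10,11,12,14}  [accepting]
'b' @ 2: {1,2,3,4,5,6,7,8,10,11,12,14}  [accepting]
'b' @ 3: {1,2,3,4,5,6,7,8,10,11,12,14}  [accepting]
'c' @ 4: {5,7,11,13,15}  [accepting]
end set {5,7,11,13,15} — state 5 in

Answer: ACCEPT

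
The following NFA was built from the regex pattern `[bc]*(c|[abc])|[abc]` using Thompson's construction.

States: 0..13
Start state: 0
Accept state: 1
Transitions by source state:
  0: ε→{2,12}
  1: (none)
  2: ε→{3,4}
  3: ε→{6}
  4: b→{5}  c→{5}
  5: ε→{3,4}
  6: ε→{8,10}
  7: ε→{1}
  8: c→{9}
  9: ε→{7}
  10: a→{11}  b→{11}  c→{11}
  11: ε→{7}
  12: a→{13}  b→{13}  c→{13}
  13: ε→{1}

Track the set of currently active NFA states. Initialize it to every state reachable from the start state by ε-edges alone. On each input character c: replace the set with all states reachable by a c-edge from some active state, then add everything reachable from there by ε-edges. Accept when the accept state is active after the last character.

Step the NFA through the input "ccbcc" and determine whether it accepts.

initial (ε-close {0}): {0,2,3,4,6,8,10,12}
'c' @ 1: {1,3,4,5,6,7,8,9,10,11,13}  (accept∈set)
'c' @ 2: {1,3,4,5,6,7,8,9,10,11}  (accept∈set)
'b' @ 3: {1,3,4,5,6,7,8,10,11}  (accept∈set)
'c' @ 4: {1,3,4,5,6,7,8,9,10,11}  (accept∈set)
'c' @ 5: {1,3,4,5,6,7,8,9,10,11}  (accept∈set)
end set {1,3,4,5,6,7,8,9,10,11} — state 1 in

Answer: ACCEPT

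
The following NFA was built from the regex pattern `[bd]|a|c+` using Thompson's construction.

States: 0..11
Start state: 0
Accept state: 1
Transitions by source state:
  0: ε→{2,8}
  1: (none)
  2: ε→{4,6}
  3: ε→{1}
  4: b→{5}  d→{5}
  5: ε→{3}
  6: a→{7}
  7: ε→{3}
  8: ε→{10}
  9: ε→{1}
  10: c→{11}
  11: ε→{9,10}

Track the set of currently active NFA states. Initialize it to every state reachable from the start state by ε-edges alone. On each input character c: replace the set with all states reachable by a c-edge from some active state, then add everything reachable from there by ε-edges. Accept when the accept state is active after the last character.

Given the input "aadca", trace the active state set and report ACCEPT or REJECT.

S₀ = ε-closure({0}) = {0,2,4,6,8,10}
'a' @ 1: {1,3,7}  ✓accept
'a' @ 2: {}  — state set empty
rest 'dca' ignored (set empty)
after full input: {}  (accept=1 not in)

Answer: REJECT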